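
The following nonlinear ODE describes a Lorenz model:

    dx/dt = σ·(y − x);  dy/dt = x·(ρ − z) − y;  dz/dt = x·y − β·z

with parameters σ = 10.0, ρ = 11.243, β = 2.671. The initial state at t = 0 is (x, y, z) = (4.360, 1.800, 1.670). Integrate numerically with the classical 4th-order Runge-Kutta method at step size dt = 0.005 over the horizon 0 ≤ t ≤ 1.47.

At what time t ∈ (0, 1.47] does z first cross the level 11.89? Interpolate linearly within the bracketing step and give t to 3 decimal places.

t = 0.344

t=0.000: state=(4.360, 1.800, 1.670)
step 1 (dt=0.005): k1=(-25.600, 39.938, 3.387), k2=(-23.962, 39.189, 3.679), k3=(-24.021, 39.227, 3.676), k4=(-22.438, 38.514, 3.954); state += dt/6·(k1+2k2+2k3+k4)
t=0.005: state=(4.240, 1.996, 1.688)
t=0.010: state=(4.135, 2.185, 1.709)
t=0.015: state=(4.045, 2.369, 1.733)
continuing one RK4 step at a time; state shown every 10 steps (Δt=0.05):
t=0.050: state=(3.736, 3.532, 1.959)
t=0.100: state=(3.978, 5.037, 2.483)
t=0.150: state=(4.715, 6.549, 3.352)
t=0.200: state=(5.763, 8.069, 4.734)
t=0.250: state=(6.963, 9.385, 6.765)
t=0.300: state=(8.094, 10.091, 9.395)
t=0.340: state=(8.743, 9.922, 11.670)
next step: t=0.345: state=(8.799, 9.848, 11.946) — z has crossed 11.89
linear interpolation between t=0.340 (11.67037) and t=0.345 (11.94622) → t≈0.344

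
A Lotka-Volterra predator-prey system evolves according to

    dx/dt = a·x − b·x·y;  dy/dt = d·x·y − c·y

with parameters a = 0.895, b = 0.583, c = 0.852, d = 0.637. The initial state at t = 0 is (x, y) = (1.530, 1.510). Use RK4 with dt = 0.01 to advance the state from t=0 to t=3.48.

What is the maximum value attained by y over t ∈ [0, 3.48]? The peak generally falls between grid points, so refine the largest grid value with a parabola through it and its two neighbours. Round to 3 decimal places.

max y = 1.752

t=0.000: state=(1.530, 1.510)
step 1 (dt=0.01): k1=(0.022, 0.185), k2=(0.022, 0.185), k3=(0.022, 0.185), k4=(0.021, 0.186); state += dt/6·(k1+2k2+2k3+k4)
t=0.010: state=(1.530, 1.512)
t=0.020: state=(1.530, 1.514)
t=0.030: state=(1.531, 1.516)
continuing one RK4 step at a time; state shown every 20 steps (Δt=0.2):
t=0.200: state=(1.531, 1.548)
t=0.400: state=(1.526, 1.586)
t=0.600: state=(1.513, 1.623)
t=0.800: state=(1.495, 1.658)
t=1.000: state=(1.471, 1.689)
t=1.200: state=(1.442, 1.715)
t=1.400: state=(1.411, 1.735)
t=1.600: state=(1.377, 1.747)
t=1.800: state=(1.343, 1.752)
t=2.000: state=(1.310, 1.750)
t=2.200: state=(1.278, 1.740)
t=2.400: state=(1.249, 1.723)
t=2.600: state=(1.223, 1.701)
t=2.800: state=(1.202, 1.674)
t=3.000: state=(1.184, 1.644)
t=3.200: state=(1.172, 1.610)
t=3.400: state=(1.164, 1.576)
t=3.480: state=(1.162, 1.562)
largest grid value and its neighbours: y(1.820)=1.75215, y(1.830)=1.75217, y(1.840)=1.75216
parabola through these three points peaks at t≈1.832 with y≈1.75217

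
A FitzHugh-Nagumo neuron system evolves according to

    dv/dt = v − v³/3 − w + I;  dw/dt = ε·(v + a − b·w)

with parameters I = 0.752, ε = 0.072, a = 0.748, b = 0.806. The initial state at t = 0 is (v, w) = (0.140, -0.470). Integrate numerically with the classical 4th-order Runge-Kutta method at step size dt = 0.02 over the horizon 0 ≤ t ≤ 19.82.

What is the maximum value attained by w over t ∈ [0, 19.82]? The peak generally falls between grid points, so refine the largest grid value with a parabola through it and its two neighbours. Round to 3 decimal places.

max w = 1.597

t=0.000: state=(0.140, -0.470)
step 1 (dt=0.02): k1=(1.361, 0.091), k2=(1.373, 0.092), k3=(1.374, 0.092), k4=(1.386, 0.093); state += dt/6·(k1+2k2+2k3+k4)
t=0.020: state=(0.167, -0.468)
t=0.040: state=(0.195, -0.466)
t=0.060: state=(0.224, -0.464)
continuing one RK4 step at a time; state shown every 50 steps (Δt=1):
t=1.000: state=(1.738, -0.324)
t=2.000: state=(2.066, -0.114)
t=3.000: state=(2.019, 0.088)
t=4.000: state=(1.957, 0.274)
t=5.000: state=(1.894, 0.446)
t=6.000: state=(1.830, 0.603)
t=7.000: state=(1.766, 0.747)
t=8.000: state=(1.701, 0.879)
t=9.000: state=(1.634, 0.998)
t=10.000: state=(1.566, 1.106)
t=11.000: state=(1.496, 1.203)
t=12.000: state=(1.423, 1.290)
t=13.000: state=(1.345, 1.366)
t=14.000: state=(1.261, 1.433)
t=15.000: state=(1.168, 1.489)
t=16.000: state=(1.058, 1.535)
t=17.000: state=(0.921, 1.571)
t=18.000: state=(0.728, 1.592)
t=19.000: state=(0.393, 1.595)
t=19.820: state=(-0.178, 1.573)
largest grid value and its neighbours: w(18.620)=1.59720, w(18.640)=1.59720, w(18.660)=1.59720
parabola through these three points peaks at t≈18.643 with w≈1.59720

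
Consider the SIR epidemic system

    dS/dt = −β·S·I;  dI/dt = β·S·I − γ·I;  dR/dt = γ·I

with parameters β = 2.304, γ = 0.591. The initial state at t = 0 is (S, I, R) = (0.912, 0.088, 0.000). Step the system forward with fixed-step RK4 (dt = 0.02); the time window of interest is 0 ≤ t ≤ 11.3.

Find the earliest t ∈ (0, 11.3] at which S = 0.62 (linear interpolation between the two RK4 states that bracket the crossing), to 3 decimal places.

t=0.000: state=(0.912, 0.088, 0.000)
step 1 (dt=0.02): k1=(-0.185, 0.133, 0.052), k2=(-0.187, 0.135, 0.053), k3=(-0.187, 0.135, 0.053), k4=(-0.190, 0.136, 0.054); state += dt/6·(k1+2k2+2k3+k4)
t=0.020: state=(0.908, 0.091, 0.001)
t=0.040: state=(0.904, 0.093, 0.002)
t=0.060: state=(0.900, 0.096, 0.003)
continuing one RK4 step at a time; state shown every 25 steps (Δt=0.5):
t=0.500: state=(0.787, 0.175, 0.038)
t=0.940: state=(0.626, 0.278, 0.097)
next step: t=0.960: state=(0.618, 0.282, 0.100) — S has crossed 0.62
linear interpolation between t=0.940 (0.62592) and t=0.960 (0.61790) → t≈0.955

t = 0.955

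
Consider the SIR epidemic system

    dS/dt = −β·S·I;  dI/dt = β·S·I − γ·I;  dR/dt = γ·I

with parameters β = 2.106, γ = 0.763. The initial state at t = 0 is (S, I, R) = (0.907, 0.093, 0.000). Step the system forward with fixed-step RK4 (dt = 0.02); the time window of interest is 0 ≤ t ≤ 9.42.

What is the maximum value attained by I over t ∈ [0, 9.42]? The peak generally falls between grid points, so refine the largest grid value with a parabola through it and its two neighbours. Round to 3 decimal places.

t=0.000: state=(0.907, 0.093, 0.000)
step 1 (dt=0.02): k1=(-0.178, 0.107, 0.071), k2=(-0.179, 0.108, 0.072), k3=(-0.179, 0.108, 0.072), k4=(-0.181, 0.108, 0.073); state += dt/6·(k1+2k2+2k3+k4)
t=0.020: state=(0.903, 0.095, 0.001)
t=0.040: state=(0.900, 0.097, 0.003)
t=0.060: state=(0.896, 0.100, 0.004)
continuing one RK4 step at a time; state shown every 25 steps (Δt=0.5):
t=0.500: state=(0.797, 0.156, 0.047)
t=1.000: state=(0.650, 0.229, 0.121)
t=1.500: state=(0.495, 0.286, 0.220)
t=2.000: state=(0.361, 0.305, 0.334)
t=2.500: state=(0.263, 0.289, 0.448)
t=3.000: state=(0.198, 0.251, 0.551)
t=3.500: state=(0.156, 0.206, 0.638)
t=4.000: state=(0.128, 0.163, 0.709)
t=4.500: state=(0.110, 0.126, 0.764)
t=5.000: state=(0.098, 0.096, 0.806)
t=5.500: state=(0.090, 0.072, 0.838)
t=6.000: state=(0.084, 0.054, 0.862)
t=6.500: state=(0.080, 0.040, 0.880)
t=7.000: state=(0.077, 0.030, 0.893)
t=7.500: state=(0.075, 0.022, 0.903)
t=8.000: state=(0.074, 0.016, 0.910)
t=8.500: state=(0.072, 0.012, 0.915)
t=9.000: state=(0.072, 0.009, 0.919)
t=9.420: state=(0.071, 0.007, 0.922)
largest grid value and its neighbours: I(1.980)=0.30521, I(2.000)=0.30523, I(2.020)=0.30518
parabola through these three points peaks at t≈1.995 with I≈0.30523

max I = 0.305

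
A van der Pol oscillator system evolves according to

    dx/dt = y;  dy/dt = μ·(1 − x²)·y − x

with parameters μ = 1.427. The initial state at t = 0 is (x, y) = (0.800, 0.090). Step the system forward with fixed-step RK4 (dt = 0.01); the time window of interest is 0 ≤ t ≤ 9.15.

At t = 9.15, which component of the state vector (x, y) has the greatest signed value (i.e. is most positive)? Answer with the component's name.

t=0.000: state=(0.800, 0.090)
step 1 (dt=0.01): k1=(0.090, -0.754), k2=(0.086, -0.756), k3=(0.086, -0.756), k4=(0.082, -0.759); state += dt/6·(k1+2k2+2k3+k4)
t=0.010: state=(0.801, 0.082)
t=0.020: state=(0.802, 0.075)
t=0.030: state=(0.802, 0.067)
continuing one RK4 step at a time; state shown every 50 steps (Δt=0.5):
t=0.500: state=(0.742, -0.338)
t=1.000: state=(0.437, -0.925)
t=1.500: state=(-0.258, -1.935)
t=2.000: state=(-1.358, -1.920)
t=2.500: state=(-1.814, -0.089)
t=3.000: state=(-1.694, 0.442)
t=3.500: state=(-1.417, 0.661)
t=4.000: state=(-1.014, 0.993)
t=4.500: state=(-0.343, 1.830)
t=5.000: state=(0.946, 3.127)
t=5.500: state=(1.961, 0.607)
t=6.000: state=(1.949, -0.343)
t=6.500: state=(1.729, -0.515)
t=7.000: state=(1.434, -0.675)
t=7.500: state=(1.029, -0.990)
t=8.000: state=(0.363, -1.810)
t=8.500: state=(-0.917, -3.139)
t=9.000: state=(-1.957, -0.648)
t=9.150: state=(-2.011, -0.123)
compare at T: x=-2.011, y=-0.123

largest component: y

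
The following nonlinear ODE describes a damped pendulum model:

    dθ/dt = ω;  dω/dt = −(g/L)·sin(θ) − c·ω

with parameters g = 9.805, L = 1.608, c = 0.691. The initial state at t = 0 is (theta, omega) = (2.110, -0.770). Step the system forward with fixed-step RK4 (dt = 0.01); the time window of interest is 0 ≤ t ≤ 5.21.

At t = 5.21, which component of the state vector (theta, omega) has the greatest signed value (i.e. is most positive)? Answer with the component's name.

largest component: omega

t=0.000: state=(2.110, -0.770)
step 1 (dt=0.01): k1=(-0.770, -4.700), k2=(-0.794, -4.696), k3=(-0.793, -4.697), k4=(-0.817, -4.693); state += dt/6·(k1+2k2+2k3+k4)
t=0.010: state=(2.102, -0.817)
t=0.020: state=(2.094, -0.864)
t=0.030: state=(2.085, -0.911)
continuing one RK4 step at a time; state shown every 20 steps (Δt=0.2):
t=0.200: state=(1.863, -1.704)
t=0.400: state=(1.430, -2.610)
t=0.600: state=(0.833, -3.291)
t=0.800: state=(0.153, -3.388)
t=1.000: state=(-0.472, -2.753)
t=1.200: state=(-0.917, -1.654)
t=1.400: state=(-1.128, -0.457)
t=1.600: state=(-1.107, 0.635)
t=1.800: state=(-0.888, 1.515)
t=2.000: state=(-0.524, 2.059)
t=2.200: state=(-0.096, 2.134)
t=2.400: state=(0.297, 1.732)
t=2.600: state=(0.575, 1.013)
t=2.800: state=(0.696, 0.192)
t=3.000: state=(0.657, -0.556)
t=3.200: state=(0.487, -1.107)
t=3.400: state=(0.234, -1.366)
t=3.600: state=(-0.038, -1.296)
t=3.800: state=(-0.266, -0.948)
t=4.000: state=(-0.406, -0.439)
t=4.200: state=(-0.440, 0.094)
t=4.400: state=(-0.374, 0.540)
t=4.600: state=(-0.235, 0.815)
t=4.800: state=(-0.062, 0.878)
t=5.000: state=(0.102, 0.737)
t=5.200: state=(0.223, 0.451)
t=5.210: state=(0.227, 0.434)
compare at T: theta=0.227, omega=0.434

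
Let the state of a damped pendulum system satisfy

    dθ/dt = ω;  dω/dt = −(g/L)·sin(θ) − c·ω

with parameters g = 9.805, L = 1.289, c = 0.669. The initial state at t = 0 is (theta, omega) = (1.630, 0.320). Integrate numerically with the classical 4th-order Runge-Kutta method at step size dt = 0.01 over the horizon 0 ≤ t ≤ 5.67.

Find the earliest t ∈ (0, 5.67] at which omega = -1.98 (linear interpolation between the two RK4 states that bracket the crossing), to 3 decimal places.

t=0.000: state=(1.630, 0.320)
step 1 (dt=0.01): k1=(0.320, -7.807), k2=(0.281, -7.781), k3=(0.281, -7.781), k4=(0.242, -7.754); state += dt/6·(k1+2k2+2k3+k4)
t=0.010: state=(1.633, 0.242)
t=0.020: state=(1.635, 0.165)
t=0.030: state=(1.636, 0.088)
continuing one RK4 step at a time; state shown every 20 steps (Δt=0.2):
t=0.200: state=(1.545, -1.142)
t=0.320: state=(1.360, -1.925)
next step: t=0.330: state=(1.340, -1.986) — omega has crossed -1.98
linear interpolation between t=0.320 (-1.92460) and t=0.330 (-1.98574) → t≈0.329

t = 0.329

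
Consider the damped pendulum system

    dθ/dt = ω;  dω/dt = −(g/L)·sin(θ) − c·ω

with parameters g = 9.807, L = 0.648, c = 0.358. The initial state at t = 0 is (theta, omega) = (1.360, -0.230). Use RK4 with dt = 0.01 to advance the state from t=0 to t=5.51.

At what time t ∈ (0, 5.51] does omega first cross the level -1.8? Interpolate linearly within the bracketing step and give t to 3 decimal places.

t = 0.110

t=0.000: state=(1.360, -0.230)
step 1 (dt=0.01): k1=(-0.230, -14.717), k2=(-0.304, -14.687), k3=(-0.303, -14.686), k4=(-0.377, -14.655); state += dt/6·(k1+2k2+2k3+k4)
t=0.010: state=(1.357, -0.377)
t=0.020: state=(1.352, -0.523)
t=0.030: state=(1.347, -0.669)
t=0.100: state=(1.265, -1.663)
next step: t=0.110: state=(1.247, -1.801) — omega has crossed -1.8
linear interpolation between t=0.100 (-1.66294) and t=0.110 (-1.80065) → t≈0.110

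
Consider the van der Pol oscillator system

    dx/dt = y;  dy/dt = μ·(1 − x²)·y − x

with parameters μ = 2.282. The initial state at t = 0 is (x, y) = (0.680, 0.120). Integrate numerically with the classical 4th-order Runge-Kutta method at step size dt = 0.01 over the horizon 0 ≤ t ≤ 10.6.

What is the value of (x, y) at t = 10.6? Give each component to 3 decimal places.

t=0.000: state=(0.680, 0.120)
step 1 (dt=0.01): k1=(0.120, -0.533), k2=(0.117, -0.537), k3=(0.117, -0.537), k4=(0.115, -0.541); state += dt/6·(k1+2k2+2k3+k4)
t=0.010: state=(0.681, 0.115)
t=0.020: state=(0.682, 0.109)
t=0.030: state=(0.683, 0.104)
continuing one RK4 step at a time; state shown every 50 steps (Δt=0.5):
t=0.500: state=(0.656, -0.252)
t=1.000: state=(0.370, -1.000)
t=1.500: state=(-0.560, -2.944)
t=2.000: state=(-1.792, -0.876)
t=2.500: state=(-1.831, 0.259)
t=3.000: state=(-1.669, 0.371)
t=3.500: state=(-1.462, 0.467)
t=4.000: state=(-1.187, 0.657)
t=4.500: state=(-0.751, 1.197)
t=5.000: state=(0.272, 3.359)
t=5.500: state=(1.909, 1.218)
t=6.000: state=(1.982, -0.242)
t=6.500: state=(1.837, -0.321)
t=7.000: state=(1.663, -0.378)
t=7.500: state=(1.452, -0.473)
t=8.000: state=(1.174, -0.669)
t=8.500: state=(0.726, -1.238)
t=9.000: state=(-0.342, -3.497)
t=9.500: state=(-1.932, -1.039)
t=10.000: state=(-1.977, 0.249)
t=10.500: state=(-1.830, 0.323)
t=10.600: state=(-1.797, 0.333)

(x, y) = (-1.797, 0.333)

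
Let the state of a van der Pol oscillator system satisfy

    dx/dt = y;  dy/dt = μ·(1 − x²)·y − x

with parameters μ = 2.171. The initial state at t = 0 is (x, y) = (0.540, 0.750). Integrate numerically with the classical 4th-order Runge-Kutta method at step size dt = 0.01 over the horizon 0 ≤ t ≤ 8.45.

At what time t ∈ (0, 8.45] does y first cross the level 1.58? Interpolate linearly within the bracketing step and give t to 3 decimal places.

t = 6.098

t=0.000: state=(0.540, 0.750)
step 1 (dt=0.01): k1=(0.750, 0.613), k2=(0.753, 0.608), k3=(0.753, 0.608), k4=(0.756, 0.602); state += dt/6·(k1+2k2+2k3+k4)
t=0.010: state=(0.548, 0.756)
t=0.020: state=(0.555, 0.762)
t=0.030: state=(0.563, 0.768)
continuing one RK4 step at a time; state shown every 50 steps (Δt=0.5):
t=0.500: state=(0.948, 0.762)
t=1.000: state=(1.185, 0.142)
t=1.500: state=(1.113, -0.393)
t=2.000: state=(0.793, -0.939)
t=2.500: state=(0.015, -2.500)
t=3.000: state=(-1.646, -2.479)
t=3.500: state=(-1.983, 0.165)
t=4.000: state=(-1.845, 0.329)
t=4.500: state=(-1.665, 0.393)
t=5.000: state=(-1.446, 0.495)
t=5.500: state=(-1.153, 0.707)
t=6.000: state=(-0.677, 1.325)
t=6.090: state=(-0.548, 1.556)
next step: t=6.100: state=(-0.532, 1.585) — y has crossed 1.58
linear interpolation between t=6.090 (1.55560) and t=6.100 (1.58515) → t≈6.098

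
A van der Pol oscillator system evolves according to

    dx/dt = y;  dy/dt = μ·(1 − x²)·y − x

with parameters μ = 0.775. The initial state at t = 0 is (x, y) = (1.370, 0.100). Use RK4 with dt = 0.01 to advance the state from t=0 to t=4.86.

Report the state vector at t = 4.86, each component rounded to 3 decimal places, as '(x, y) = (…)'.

t=0.000: state=(1.370, 0.100)
step 1 (dt=0.01): k1=(0.100, -1.438), k2=(0.093, -1.434), k3=(0.093, -1.434), k4=(0.086, -1.429); state += dt/6·(k1+2k2+2k3+k4)
t=0.010: state=(1.371, 0.086)
t=0.020: state=(1.372, 0.071)
t=0.030: state=(1.372, 0.057)
continuing one RK4 step at a time; state shown every 20 steps (Δt=0.2):
t=0.200: state=(1.362, -0.169)
t=0.400: state=(1.305, -0.402)
t=0.600: state=(1.204, -0.608)
t=0.800: state=(1.062, -0.804)
t=1.000: state=(0.881, -1.007)
t=1.200: state=(0.658, -1.231)
t=1.400: state=(0.387, -1.488)
t=1.600: state=(0.061, -1.771)
t=1.800: state=(-0.321, -2.034)
t=2.000: state=(-0.743, -2.158)
t=2.200: state=(-1.164, -1.991)
t=2.400: state=(-1.518, -1.500)
t=2.600: state=(-1.754, -0.862)
t=2.800: state=(-1.868, -0.297)
t=3.000: state=(-1.884, 0.110)
t=3.200: state=(-1.832, 0.385)
t=3.400: state=(-1.735, 0.578)
t=3.600: state=(-1.604, 0.731)
t=3.800: state=(-1.444, 0.871)
t=4.000: state=(-1.255, 1.021)
t=4.200: state=(-1.033, 1.197)
t=4.400: state=(-0.773, 1.414)
t=4.600: state=(-0.464, 1.685)
t=4.800: state=(-0.096, 2.002)
t=4.860: state=(0.027, 2.099)

(x, y) = (0.027, 2.099)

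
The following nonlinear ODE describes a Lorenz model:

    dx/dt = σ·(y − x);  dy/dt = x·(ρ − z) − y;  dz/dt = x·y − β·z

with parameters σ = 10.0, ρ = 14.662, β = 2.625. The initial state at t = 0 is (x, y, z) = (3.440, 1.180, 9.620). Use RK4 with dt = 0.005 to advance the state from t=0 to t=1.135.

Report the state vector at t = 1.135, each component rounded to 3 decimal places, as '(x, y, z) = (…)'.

t=0.000: state=(3.440, 1.180, 9.620)
step 1 (dt=0.005): k1=(-22.600, 16.164, -21.193), k2=(-21.631, 16.018, -20.984), k3=(-21.659, 16.029, -20.984), k4=(-20.716, 15.888, -20.779); state += dt/6·(k1+2k2+2k3+k4)
t=0.005: state=(3.332, 1.260, 9.515)
t=0.010: state=(3.233, 1.339, 9.412)
t=0.015: state=(3.142, 1.416, 9.311)
continuing one RK4 step at a time; state shown every 10 steps (Δt=0.05):
t=0.050: state=(2.714, 1.934, 8.656)
t=0.100: state=(2.560, 2.653, 7.871)
t=0.150: state=(2.760, 3.438, 7.280)
t=0.200: state=(3.220, 4.370, 6.930)
t=0.250: state=(3.906, 5.502, 6.901)
t=0.300: state=(4.814, 6.842, 7.316)
t=0.350: state=(5.922, 8.305, 8.329)
t=0.400: state=(7.156, 9.650, 10.078)
t=0.450: state=(8.335, 10.454, 12.531)
t=0.500: state=(9.164, 10.250, 15.298)
t=0.550: state=(9.336, 8.894, 17.625)
t=0.600: state=(8.733, 6.834, 18.813)
t=0.650: state=(7.546, 4.827, 18.717)
t=0.700: state=(6.147, 3.384, 17.714)
t=0.750: state=(4.870, 2.582, 16.290)
t=0.800: state=(3.890, 2.268, 14.773)
t=0.850: state=(3.243, 2.261, 13.328)
t=0.900: state=(2.891, 2.447, 12.022)
t=0.950: state=(2.781, 2.771, 10.886)
t=1.000: state=(2.869, 3.221, 9.941)
t=1.050: state=(3.128, 3.808, 9.210)
t=1.100: state=(3.548, 4.551, 8.730)
t=1.135: state=(3.939, 5.169, 8.572)

(x, y, z) = (3.939, 5.169, 8.572)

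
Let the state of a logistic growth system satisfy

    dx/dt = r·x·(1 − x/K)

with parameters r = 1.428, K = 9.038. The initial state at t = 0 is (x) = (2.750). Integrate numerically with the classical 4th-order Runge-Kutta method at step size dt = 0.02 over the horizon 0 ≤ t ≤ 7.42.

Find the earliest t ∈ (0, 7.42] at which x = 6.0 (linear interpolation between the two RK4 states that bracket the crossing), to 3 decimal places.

t = 1.056

t=0.000: state=(2.750)
step 1 (dt=0.02): k1=(2.732), k2=(2.747), k3=(2.747), k4=(2.762); state += dt/6·(k1+2k2+2k3+k4)
t=0.020: state=(2.805)
t=0.040: state=(2.860)
t=0.060: state=(2.917)
continuing one RK4 step at a time; state shown every 25 steps (Δt=0.5):
t=0.500: state=(4.264)
t=1.000: state=(5.837)
t=1.040: state=(5.954)
next step: t=1.060: state=(6.012) — x has crossed 6.0
linear interpolation between t=1.040 (5.95449) and t=1.060 (6.01225) → t≈1.056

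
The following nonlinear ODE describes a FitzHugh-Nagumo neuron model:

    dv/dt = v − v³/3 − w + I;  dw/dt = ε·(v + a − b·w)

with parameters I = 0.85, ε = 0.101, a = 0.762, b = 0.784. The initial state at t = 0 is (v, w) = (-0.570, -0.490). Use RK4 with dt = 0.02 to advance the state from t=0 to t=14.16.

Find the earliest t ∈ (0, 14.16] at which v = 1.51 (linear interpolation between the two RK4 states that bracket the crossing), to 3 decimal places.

t=0.000: state=(-0.570, -0.490)
step 1 (dt=0.02): k1=(0.832, 0.058), k2=(0.837, 0.059), k3=(0.837, 0.059), k4=(0.842, 0.060); state += dt/6·(k1+2k2+2k3+k4)
t=0.020: state=(-0.553, -0.489)
t=0.040: state=(-0.536, -0.488)
t=0.060: state=(-0.519, -0.486)
continuing one RK4 step at a time; state shown every 25 steps (Δt=0.5):
t=0.500: state=(-0.067, -0.450)
t=1.000: state=(0.701, -0.380)
t=1.440: state=(1.486, -0.285)
next step: t=1.460: state=(1.516, -0.280) — v has crossed 1.51
linear interpolation between t=1.440 (1.48585) and t=1.460 (1.51598) → t≈1.456

t = 1.456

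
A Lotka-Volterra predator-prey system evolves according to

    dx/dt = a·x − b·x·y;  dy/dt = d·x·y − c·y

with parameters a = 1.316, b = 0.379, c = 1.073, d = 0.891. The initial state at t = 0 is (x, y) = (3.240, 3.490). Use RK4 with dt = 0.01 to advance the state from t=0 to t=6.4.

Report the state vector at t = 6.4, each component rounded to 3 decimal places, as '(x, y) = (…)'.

t=0.000: state=(3.240, 3.490)
step 1 (dt=0.01): k1=(-0.022, 6.330), k2=(-0.061, 6.387), k3=(-0.061, 6.387), k4=(-0.100, 6.444); state += dt/6·(k1+2k2+2k3+k4)
t=0.010: state=(3.239, 3.554)
t=0.020: state=(3.238, 3.619)
t=0.030: state=(3.236, 3.685)
continuing one RK4 step at a time; state shown every 25 steps (Δt=0.25):
t=0.250: state=(2.970, 5.383)
t=0.500: state=(2.245, 7.400)
t=0.750: state=(1.453, 8.520)
t=1.000: state=(0.897, 8.421)
t=1.250: state=(0.583, 7.566)
t=1.500: state=(0.416, 6.454)
t=1.750: state=(0.331, 5.358)
t=2.000: state=(0.290, 4.388)
t=2.250: state=(0.277, 3.573)
t=2.500: state=(0.283, 2.907)
t=2.750: state=(0.307, 2.373)
t=3.000: state=(0.348, 1.951)
t=3.250: state=(0.408, 1.623)
t=3.500: state=(0.492, 1.371)
t=3.750: state=(0.606, 1.184)
t=4.000: state=(0.758, 1.053)
t=4.250: state=(0.957, 0.974)
t=4.500: state=(1.215, 0.948)
t=4.750: state=(1.542, 0.984)
t=5.000: state=(1.942, 1.108)
t=5.250: state=(2.403, 1.373)
t=5.500: state=(2.868, 1.891)
t=5.750: state=(3.197, 2.854)
t=6.000: state=(3.158, 4.469)
t=6.250: state=(2.606, 6.551)
t=6.400: state=(2.117, 7.651)

(x, y) = (2.117, 7.651)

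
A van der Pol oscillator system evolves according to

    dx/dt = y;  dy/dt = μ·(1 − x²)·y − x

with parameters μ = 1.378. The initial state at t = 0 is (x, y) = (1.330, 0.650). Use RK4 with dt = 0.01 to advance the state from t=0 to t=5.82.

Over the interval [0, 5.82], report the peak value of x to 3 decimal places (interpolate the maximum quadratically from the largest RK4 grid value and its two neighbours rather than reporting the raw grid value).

max x = 1.441

t=0.000: state=(1.330, 0.650)
step 1 (dt=0.01): k1=(0.650, -2.019), k2=(0.640, -2.019), k3=(0.640, -2.019), k4=(0.630, -2.019); state += dt/6·(k1+2k2+2k3+k4)
t=0.010: state=(1.336, 0.630)
t=0.020: state=(1.343, 0.610)
t=0.030: state=(1.349, 0.589)
continuing one RK4 step at a time; state shown every 20 steps (Δt=0.2):
t=0.200: state=(1.420, 0.262)
t=0.400: state=(1.440, -0.053)
t=0.600: state=(1.405, -0.288)
t=0.800: state=(1.328, -0.471)
t=1.000: state=(1.218, -0.631)
t=1.200: state=(1.075, -0.799)
t=1.400: state=(0.896, -1.003)
t=1.600: state=(0.669, -1.281)
t=1.800: state=(0.376, -1.677)
t=2.000: state=(-0.012, -2.226)
t=2.200: state=(-0.518, -2.808)
t=2.400: state=(-1.103, -2.900)
t=2.600: state=(-1.610, -2.025)
t=2.800: state=(-1.894, -0.858)
t=3.000: state=(-1.984, -0.125)
t=3.200: state=(-1.970, 0.216)
t=3.400: state=(-1.909, 0.373)
t=3.600: state=(-1.825, 0.459)
t=3.800: state=(-1.727, 0.523)
t=4.000: state=(-1.616, 0.584)
t=4.200: state=(-1.493, 0.653)
t=4.400: state=(-1.354, 0.741)
t=4.600: state=(-1.194, 0.859)
t=4.800: state=(-1.007, 1.025)
t=5.000: state=(-0.779, 1.266)
t=5.200: state=(-0.493, 1.627)
t=5.400: state=(-0.117, 2.153)
t=5.600: state=(0.377, 2.784)
t=5.800: state=(0.975, 3.074)
t=5.820: state=(1.036, 3.053)
largest grid value and its neighbours: x(0.350)=1.44088, x(0.360)=1.44099, x(0.370)=1.44095
parabola through these three points peaks at t≈0.362 with x≈1.44099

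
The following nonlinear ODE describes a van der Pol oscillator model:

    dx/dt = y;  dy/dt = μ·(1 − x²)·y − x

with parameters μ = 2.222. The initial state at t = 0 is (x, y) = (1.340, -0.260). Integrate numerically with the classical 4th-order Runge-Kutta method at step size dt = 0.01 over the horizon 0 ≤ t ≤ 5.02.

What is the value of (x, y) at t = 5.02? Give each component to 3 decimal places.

t=0.000: state=(1.340, -0.260)
step 1 (dt=0.01): k1=(-0.260, -0.880), k2=(-0.264, -0.873), k3=(-0.264, -0.873), k4=(-0.269, -0.867); state += dt/6·(k1+2k2+2k3+k4)
t=0.010: state=(1.337, -0.269)
t=0.020: state=(1.335, -0.277)
t=0.030: state=(1.332, -0.286)
continuing one RK4 step at a time; state shown every 20 steps (Δt=0.2):
t=0.200: state=(1.272, -0.415)
t=0.400: state=(1.175, -0.553)
t=0.600: state=(1.049, -0.709)
t=0.800: state=(0.887, -0.925)
t=1.000: state=(0.671, -1.269)
t=1.200: state=(0.363, -1.871)
t=1.400: state=(-0.107, -2.908)
t=1.600: state=(-0.810, -3.989)
t=1.800: state=(-1.557, -3.008)
t=2.000: state=(-1.935, -0.917)
t=2.200: state=(-2.012, -0.027)
t=2.400: state=(-1.988, 0.214)
t=2.600: state=(-1.937, 0.284)
t=2.800: state=(-1.877, 0.314)
t=3.000: state=(-1.812, 0.336)
t=3.200: state=(-1.743, 0.358)
t=3.400: state=(-1.668, 0.385)
t=3.600: state=(-1.588, 0.417)
t=3.800: state=(-1.501, 0.457)
t=4.000: state=(-1.405, 0.510)
t=4.200: state=(-1.296, 0.581)
t=4.400: state=(-1.171, 0.682)
t=4.600: state=(-1.020, 0.834)
t=4.800: state=(-0.831, 1.079)
t=5.000: state=(-0.577, 1.503)
t=5.020: state=(-0.546, 1.561)

(x, y) = (-0.546, 1.561)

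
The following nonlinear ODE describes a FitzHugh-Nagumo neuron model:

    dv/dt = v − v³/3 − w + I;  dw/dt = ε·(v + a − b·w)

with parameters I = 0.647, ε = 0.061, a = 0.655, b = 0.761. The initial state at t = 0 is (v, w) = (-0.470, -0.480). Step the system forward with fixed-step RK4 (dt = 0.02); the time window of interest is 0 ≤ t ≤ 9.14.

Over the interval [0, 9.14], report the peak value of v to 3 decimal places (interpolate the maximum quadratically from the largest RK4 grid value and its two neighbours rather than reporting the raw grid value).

max v = 2.042

t=0.000: state=(-0.470, -0.480)
step 1 (dt=0.02): k1=(0.692, 0.034), k2=(0.697, 0.034), k3=(0.697, 0.034), k4=(0.702, 0.034); state += dt/6·(k1+2k2+2k3+k4)
t=0.020: state=(-0.456, -0.479)
t=0.040: state=(-0.442, -0.479)
t=0.060: state=(-0.428, -0.478)
continuing one RK4 step at a time; state shown every 25 steps (Δt=0.5):
t=0.500: state=(-0.042, -0.457)
t=1.000: state=(0.628, -0.419)
t=1.500: state=(1.449, -0.358)
t=2.000: state=(1.921, -0.278)
t=2.500: state=(2.035, -0.192)
t=3.000: state=(2.038, -0.106)
t=3.500: state=(2.017, -0.023)
t=4.000: state=(1.992, 0.058)
t=4.500: state=(1.965, 0.136)
t=5.000: state=(1.938, 0.211)
t=5.500: state=(1.911, 0.284)
t=6.000: state=(1.884, 0.355)
t=6.500: state=(1.857, 0.423)
t=7.000: state=(1.830, 0.488)
t=7.500: state=(1.803, 0.552)
t=8.000: state=(1.775, 0.613)
t=8.500: state=(1.747, 0.672)
t=9.000: state=(1.719, 0.728)
t=9.140: state=(1.712, 0.744)
largest grid value and its neighbours: v(2.720)=2.04194, v(2.740)=2.04200, v(2.760)=2.04199
parabola through these three points peaks at t≈2.747 with v≈2.04200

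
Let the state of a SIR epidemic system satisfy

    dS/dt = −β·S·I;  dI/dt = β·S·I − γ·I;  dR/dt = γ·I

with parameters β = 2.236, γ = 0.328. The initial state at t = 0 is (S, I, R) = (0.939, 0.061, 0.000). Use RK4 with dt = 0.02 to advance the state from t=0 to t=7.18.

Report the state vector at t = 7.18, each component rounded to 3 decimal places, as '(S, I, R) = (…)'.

(S, I, R) = (0.003, 0.163, 0.834)

t=0.000: state=(0.939, 0.061, 0.000)
step 1 (dt=0.02): k1=(-0.128, 0.108, 0.020), k2=(-0.130, 0.110, 0.020), k3=(-0.130, 0.110, 0.020), k4=(-0.132, 0.112, 0.021); state += dt/6·(k1+2k2+2k3+k4)
t=0.020: state=(0.936, 0.063, 0.000)
t=0.040: state=(0.934, 0.065, 0.001)
t=0.060: state=(0.931, 0.068, 0.001)
continuing one RK4 step at a time; state shown every 25 steps (Δt=0.5):
t=0.500: state=(0.843, 0.141, 0.016)
t=1.000: state=(0.669, 0.281, 0.050)
t=1.500: state=(0.445, 0.445, 0.109)
t=2.000: state=(0.253, 0.555, 0.193)
t=2.500: state=(0.133, 0.580, 0.287)
t=3.000: state=(0.070, 0.550, 0.380)
t=3.500: state=(0.039, 0.495, 0.466)
t=4.000: state=(0.023, 0.435, 0.542)
t=4.500: state=(0.015, 0.377, 0.608)
t=5.000: state=(0.010, 0.324, 0.666)
t=5.500: state=(0.007, 0.278, 0.715)
t=6.000: state=(0.005, 0.237, 0.757)
t=6.500: state=(0.004, 0.203, 0.793)
t=7.000: state=(0.003, 0.173, 0.824)
t=7.180: state=(0.003, 0.163, 0.834)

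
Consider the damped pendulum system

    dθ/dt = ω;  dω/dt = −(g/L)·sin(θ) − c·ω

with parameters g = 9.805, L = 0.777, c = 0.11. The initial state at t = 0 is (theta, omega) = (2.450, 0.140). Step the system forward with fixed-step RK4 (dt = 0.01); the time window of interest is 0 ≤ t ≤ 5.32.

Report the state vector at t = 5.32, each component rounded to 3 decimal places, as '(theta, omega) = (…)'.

(theta, omega) = (0.243, -5.176)

t=0.000: state=(2.450, 0.140)
step 1 (dt=0.01): k1=(0.140, -8.063), k2=(0.100, -8.052), k3=(0.100, -8.054), k4=(0.059, -8.045); state += dt/6·(k1+2k2+2k3+k4)
t=0.010: state=(2.451, 0.059)
t=0.020: state=(2.451, -0.021)
t=0.030: state=(2.451, -0.101)
continuing one RK4 step at a time; state shown every 20 steps (Δt=0.2):
t=0.200: state=(2.315, -1.530)
t=0.400: state=(1.808, -3.634)
t=0.600: state=(0.844, -5.903)
t=0.800: state=(-0.424, -6.271)
t=1.000: state=(-1.488, -4.140)
t=1.200: state=(-2.062, -1.662)
t=1.400: state=(-2.180, 0.453)
t=1.600: state=(-1.876, 2.634)
t=1.800: state=(-1.109, 5.010)
t=2.000: state=(0.046, 6.131)
t=2.200: state=(1.156, 4.603)
t=2.400: state=(1.822, 2.055)
t=2.600: state=(1.994, -0.308)
t=2.800: state=(1.699, -2.667)
t=3.000: state=(0.925, -4.983)
t=3.200: state=(-0.191, -5.750)
t=3.400: state=(-1.200, -4.036)
t=3.600: state=(-1.753, -1.487)
t=3.800: state=(-1.804, 0.964)
t=4.000: state=(-1.366, 3.415)
t=4.200: state=(-0.472, 5.303)
t=4.400: state=(0.604, 5.013)
t=4.600: state=(1.402, 2.806)
t=4.800: state=(1.708, 0.260)
t=5.000: state=(1.511, -2.230)
t=5.200: state=(0.829, -4.469)
t=5.320: state=(0.243, -5.176)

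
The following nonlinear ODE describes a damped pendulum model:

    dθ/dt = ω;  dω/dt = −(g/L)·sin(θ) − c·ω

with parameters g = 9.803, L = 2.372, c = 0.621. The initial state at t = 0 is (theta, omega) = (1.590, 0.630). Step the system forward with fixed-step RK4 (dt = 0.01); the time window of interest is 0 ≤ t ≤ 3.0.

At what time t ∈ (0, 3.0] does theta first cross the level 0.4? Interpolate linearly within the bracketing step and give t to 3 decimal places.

t=0.000: state=(1.590, 0.630)
step 1 (dt=0.01): k1=(0.630, -4.523), k2=(0.607, -4.509), k3=(0.607, -4.509), k4=(0.585, -4.495); state += dt/6·(k1+2k2+2k3+k4)
t=0.010: state=(1.596, 0.585)
t=0.020: state=(1.602, 0.540)
t=0.030: state=(1.607, 0.496)
continuing one RK4 step at a time; state shown every 10 steps (Δt=0.1):
t=0.100: state=(1.631, 0.192)
t=0.200: state=(1.629, -0.220)
t=0.300: state=(1.588, -0.607)
t=0.400: state=(1.509, -0.971)
t=0.500: state=(1.394, -1.310)
t=0.600: state=(1.248, -1.619)
t=0.700: state=(1.072, -1.889)
t=0.800: state=(0.872, -2.106)
t=0.900: state=(0.653, -2.255)
t=1.000: state=(0.423, -2.324)
t=1.010: state=(0.400, -2.326)
next step: t=1.020: state=(0.377, -2.327) — theta has crossed 0.4
linear interpolation between t=1.010 (0.40002) and t=1.020 (0.37675) → t≈1.010

t = 1.010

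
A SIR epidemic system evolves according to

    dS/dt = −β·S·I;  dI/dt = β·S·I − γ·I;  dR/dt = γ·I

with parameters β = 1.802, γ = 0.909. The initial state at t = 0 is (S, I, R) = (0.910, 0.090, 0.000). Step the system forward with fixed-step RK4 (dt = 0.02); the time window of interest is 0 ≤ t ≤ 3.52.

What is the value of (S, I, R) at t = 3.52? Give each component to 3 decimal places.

(S, I, R) = (0.317, 0.151, 0.532)

t=0.000: state=(0.910, 0.090, 0.000)
step 1 (dt=0.02): k1=(-0.148, 0.066, 0.082), k2=(-0.148, 0.066, 0.082), k3=(-0.148, 0.066, 0.082), k4=(-0.149, 0.066, 0.083); state += dt/6·(k1+2k2+2k3+k4)
t=0.020: state=(0.907, 0.091, 0.002)
t=0.040: state=(0.904, 0.093, 0.003)
t=0.060: state=(0.901, 0.094, 0.005)
continuing one RK4 step at a time; state shown every 10 steps (Δt=0.2):
t=0.200: state=(0.879, 0.104, 0.018)
t=0.400: state=(0.844, 0.118, 0.038)
t=0.600: state=(0.807, 0.132, 0.060)
t=0.800: state=(0.768, 0.147, 0.086)
t=1.000: state=(0.726, 0.160, 0.114)
t=1.200: state=(0.684, 0.172, 0.144)
t=1.400: state=(0.642, 0.182, 0.176)
t=1.600: state=(0.600, 0.190, 0.210)
t=1.800: state=(0.560, 0.195, 0.245)
t=2.000: state=(0.522, 0.198, 0.281)
t=2.200: state=(0.486, 0.198, 0.317)
t=2.400: state=(0.453, 0.195, 0.352)
t=2.600: state=(0.422, 0.190, 0.387)
t=2.800: state=(0.395, 0.184, 0.422)
t=3.000: state=(0.370, 0.176, 0.454)
t=3.200: state=(0.348, 0.167, 0.485)
t=3.400: state=(0.328, 0.157, 0.515)
t=3.520: state=(0.317, 0.151, 0.532)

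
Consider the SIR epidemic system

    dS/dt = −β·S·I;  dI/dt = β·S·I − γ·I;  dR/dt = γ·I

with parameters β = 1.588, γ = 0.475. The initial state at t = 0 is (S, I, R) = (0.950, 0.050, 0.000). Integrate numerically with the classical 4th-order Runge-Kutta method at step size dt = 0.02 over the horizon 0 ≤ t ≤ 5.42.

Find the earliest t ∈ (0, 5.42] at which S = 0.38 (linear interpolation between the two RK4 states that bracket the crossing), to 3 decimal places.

t=0.000: state=(0.950, 0.050, 0.000)
step 1 (dt=0.02): k1=(-0.075, 0.052, 0.024), k2=(-0.076, 0.052, 0.024), k3=(-0.076, 0.052, 0.024), k4=(-0.077, 0.053, 0.024); state += dt/6·(k1+2k2+2k3+k4)
t=0.020: state=(0.948, 0.051, 0.000)
t=0.040: state=(0.947, 0.052, 0.001)
t=0.060: state=(0.945, 0.053, 0.001)
continuing one RK4 step at a time; state shown every 10 steps (Δt=0.2):
t=0.200: state=(0.933, 0.061, 0.005)
t=0.400: state=(0.913, 0.075, 0.012)
t=0.600: state=(0.890, 0.091, 0.020)
t=0.800: state=(0.862, 0.109, 0.029)
t=1.000: state=(0.830, 0.129, 0.040)
t=1.200: state=(0.794, 0.152, 0.054)
t=1.400: state=(0.754, 0.177, 0.069)
t=1.600: state=(0.709, 0.203, 0.087)
t=1.800: state=(0.662, 0.230, 0.108)
t=2.000: state=(0.613, 0.256, 0.131)
t=2.200: state=(0.563, 0.281, 0.157)
t=2.400: state=(0.513, 0.303, 0.184)
t=2.600: state=(0.465, 0.321, 0.214)
t=2.800: state=(0.419, 0.336, 0.245)
t=2.960: state=(0.384, 0.345, 0.271)
next step: t=2.980: state=(0.380, 0.346, 0.274) — S has crossed 0.38
linear interpolation between t=2.960 (0.38379) and t=2.980 (0.37960) → t≈2.978

t = 2.978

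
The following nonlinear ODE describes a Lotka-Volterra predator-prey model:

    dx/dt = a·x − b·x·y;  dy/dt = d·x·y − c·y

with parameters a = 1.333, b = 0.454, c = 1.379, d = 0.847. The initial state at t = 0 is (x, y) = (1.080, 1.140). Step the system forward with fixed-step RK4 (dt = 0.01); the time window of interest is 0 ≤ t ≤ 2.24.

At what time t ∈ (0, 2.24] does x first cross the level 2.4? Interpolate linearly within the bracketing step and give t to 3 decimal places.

t = 0.936

t=0.000: state=(1.080, 1.140)
step 1 (dt=0.01): k1=(0.881, -0.529), k2=(0.886, -0.524), k3=(0.886, -0.524), k4=(0.890, -0.518); state += dt/6·(k1+2k2+2k3+k4)
t=0.010: state=(1.089, 1.135)
t=0.020: state=(1.098, 1.130)
t=0.030: state=(1.107, 1.125)
continuing one RK4 step at a time; state shown every 10 steps (Δt=0.1):
t=0.100: state=(1.173, 1.093)
t=0.200: state=(1.277, 1.056)
t=0.300: state=(1.391, 1.030)
t=0.400: state=(1.518, 1.015)
t=0.500: state=(1.656, 1.011)
t=0.600: state=(1.807, 1.020)
t=0.700: state=(1.971, 1.042)
t=0.800: state=(2.146, 1.081)
t=0.900: state=(2.331, 1.138)
t=0.930: state=(2.389, 1.160)
next step: t=0.940: state=(2.408, 1.167) — x has crossed 2.4
linear interpolation between t=0.930 (2.38884) and t=0.940 (2.40814) → t≈0.936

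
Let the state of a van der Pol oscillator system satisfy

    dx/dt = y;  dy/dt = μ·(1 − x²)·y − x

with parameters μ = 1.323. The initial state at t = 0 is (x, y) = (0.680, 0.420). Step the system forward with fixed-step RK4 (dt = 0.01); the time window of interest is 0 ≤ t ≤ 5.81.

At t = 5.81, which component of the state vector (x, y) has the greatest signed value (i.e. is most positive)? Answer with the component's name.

t=0.000: state=(0.680, 0.420)
step 1 (dt=0.01): k1=(0.420, -0.381), k2=(0.418, -0.386), k3=(0.418, -0.386), k4=(0.416, -0.391); state += dt/6·(k1+2k2+2k3+k4)
t=0.010: state=(0.684, 0.416)
t=0.020: state=(0.688, 0.412)
t=0.030: state=(0.692, 0.408)
continuing one RK4 step at a time; state shown every 20 steps (Δt=0.2):
t=0.200: state=(0.755, 0.324)
t=0.400: state=(0.807, 0.195)
t=0.600: state=(0.831, 0.041)
t=0.800: state=(0.823, -0.129)
t=1.000: state=(0.779, -0.310)
t=1.200: state=(0.697, -0.508)
t=1.400: state=(0.574, -0.733)
t=1.600: state=(0.401, -1.005)
t=1.800: state=(0.167, -1.346)
t=2.000: state=(-0.142, -1.756)
t=2.200: state=(-0.534, -2.142)
t=2.400: state=(-0.979, -2.233)
t=2.600: state=(-1.389, -1.770)
t=2.800: state=(-1.664, -0.974)
t=3.000: state=(-1.788, -0.304)
t=3.200: state=(-1.804, 0.104)
t=3.400: state=(-1.758, 0.330)
t=3.600: state=(-1.678, 0.466)
t=3.800: state=(-1.574, 0.566)
t=4.000: state=(-1.451, 0.660)
t=4.200: state=(-1.309, 0.766)
t=4.400: state=(-1.143, 0.900)
t=4.600: state=(-0.946, 1.085)
t=4.800: state=(-0.704, 1.352)
t=5.000: state=(-0.397, 1.743)
t=5.200: state=(0.004, 2.287)
t=5.400: state=(0.521, 2.858)
t=5.600: state=(1.114, 2.932)
t=5.800: state=(1.626, 2.046)
t=5.810: state=(1.646, 1.985)
compare at T: x=1.646, y=1.985

largest component: y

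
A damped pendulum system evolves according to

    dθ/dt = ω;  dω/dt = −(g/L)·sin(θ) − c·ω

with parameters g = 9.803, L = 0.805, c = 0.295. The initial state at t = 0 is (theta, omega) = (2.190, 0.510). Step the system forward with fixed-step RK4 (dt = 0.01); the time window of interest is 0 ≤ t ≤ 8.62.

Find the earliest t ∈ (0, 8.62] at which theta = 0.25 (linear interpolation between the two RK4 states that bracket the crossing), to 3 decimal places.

t=0.000: state=(2.190, 0.510)
step 1 (dt=0.01): k1=(0.510, -10.067), k2=(0.460, -10.034), k3=(0.460, -10.036), k4=(0.410, -10.005); state += dt/6·(k1+2k2+2k3+k4)
t=0.010: state=(2.195, 0.410)
t=0.020: state=(2.198, 0.310)
t=0.030: state=(2.201, 0.211)
continuing one RK4 step at a time; state shown every 50 steps (Δt=0.5):
t=0.500: state=(1.175, -4.680)
t=0.670: state=(0.268, -5.756)
next step: t=0.680: state=(0.210, -5.768) — theta has crossed 0.25
linear interpolation between t=0.670 (0.26775) and t=0.680 (0.21013) → t≈0.673

t = 0.673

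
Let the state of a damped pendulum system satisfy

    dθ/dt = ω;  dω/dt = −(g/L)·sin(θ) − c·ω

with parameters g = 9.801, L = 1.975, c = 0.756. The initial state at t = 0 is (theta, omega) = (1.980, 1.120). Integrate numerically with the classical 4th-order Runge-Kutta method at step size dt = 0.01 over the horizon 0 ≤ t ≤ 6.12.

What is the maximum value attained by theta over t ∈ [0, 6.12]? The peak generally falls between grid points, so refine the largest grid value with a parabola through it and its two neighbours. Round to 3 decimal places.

t=0.000: state=(1.980, 1.120)
step 1 (dt=0.01): k1=(1.120, -5.400), k2=(1.093, -5.368), k3=(1.093, -5.368), k4=(1.066, -5.337); state += dt/6·(k1+2k2+2k3+k4)
t=0.010: state=(1.991, 1.066)
t=0.020: state=(2.001, 1.013)
t=0.030: state=(2.011, 0.961)
continuing one RK4 step at a time; state shown every 20 steps (Δt=0.2):
t=0.200: state=(2.104, 0.150)
t=0.400: state=(2.050, -0.671)
t=0.600: state=(1.839, -1.429)
t=0.800: state=(1.481, -2.140)
t=1.000: state=(0.993, -2.703)
t=1.200: state=(0.424, -2.912)
t=1.400: state=(-0.138, -2.622)
t=1.600: state=(-0.597, -1.911)
t=1.800: state=(-0.890, -1.009)
t=2.000: state=(-1.001, -0.112)
t=2.200: state=(-0.943, 0.670)
t=2.400: state=(-0.745, 1.268)
t=2.600: state=(-0.453, 1.609)
t=2.800: state=(-0.122, 1.640)
t=3.000: state=(0.183, 1.374)
t=3.200: state=(0.413, 0.902)
t=3.400: state=(0.538, 0.344)
t=3.600: state=(0.553, -0.189)
t=3.800: state=(0.470, -0.618)
t=4.000: state=(0.316, -0.886)
t=4.200: state=(0.128, -0.963)
t=4.400: state=(-0.057, -0.857)
t=4.600: state=(-0.205, -0.611)
t=4.800: state=(-0.296, -0.291)
t=5.000: state=(-0.321, 0.035)
t=5.200: state=(-0.286, 0.309)
t=5.400: state=(-0.204, 0.491)
t=5.600: state=(-0.097, 0.560)
t=5.800: state=(0.012, 0.518)
t=6.000: state=(0.104, 0.389)
t=6.120: state=(0.145, 0.284)
largest grid value and its neighbours: theta(0.220)=2.10576, theta(0.230)=2.10617, theta(0.240)=2.10616
parabola through these three points peaks at t≈0.235 with theta≈2.10622

max theta = 2.106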